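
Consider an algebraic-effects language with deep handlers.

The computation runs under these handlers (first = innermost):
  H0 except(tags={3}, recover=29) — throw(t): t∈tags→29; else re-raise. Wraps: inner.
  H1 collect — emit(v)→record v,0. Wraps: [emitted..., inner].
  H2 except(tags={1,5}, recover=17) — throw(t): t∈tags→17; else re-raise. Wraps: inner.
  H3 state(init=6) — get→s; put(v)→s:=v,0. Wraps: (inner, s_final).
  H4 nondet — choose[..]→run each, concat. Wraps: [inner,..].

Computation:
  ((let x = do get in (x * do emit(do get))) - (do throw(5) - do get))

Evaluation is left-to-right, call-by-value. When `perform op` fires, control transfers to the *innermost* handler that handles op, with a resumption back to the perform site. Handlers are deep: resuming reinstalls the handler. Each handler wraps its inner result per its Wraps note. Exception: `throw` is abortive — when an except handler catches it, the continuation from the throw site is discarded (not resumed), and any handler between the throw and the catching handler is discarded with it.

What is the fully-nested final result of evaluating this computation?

Answer: [(17, 6)]

Step-by-step:
get @ H3 ⇒ 6
get @ H3 ⇒ 6
emit(6) @ H1 ⇒ out+=6
throw(5) @ H0 re-raised
throw(5) @ H2 caught ⇒ 17
H3 returns (17, 6)
H4 returns [(17, 6)]
= [(17, 6)]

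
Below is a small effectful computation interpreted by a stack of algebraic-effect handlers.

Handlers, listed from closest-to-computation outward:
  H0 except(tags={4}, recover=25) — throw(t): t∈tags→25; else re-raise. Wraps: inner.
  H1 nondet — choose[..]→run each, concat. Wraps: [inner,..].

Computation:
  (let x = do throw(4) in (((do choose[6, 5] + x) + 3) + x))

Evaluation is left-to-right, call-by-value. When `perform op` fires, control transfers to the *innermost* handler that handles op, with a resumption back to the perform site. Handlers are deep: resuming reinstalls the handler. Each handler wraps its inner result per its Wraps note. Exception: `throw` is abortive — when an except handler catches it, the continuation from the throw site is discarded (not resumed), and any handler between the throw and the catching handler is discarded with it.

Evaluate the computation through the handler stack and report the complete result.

Answer: [25]

Working:
throw(4) @ H0 caught ⇒ 25
H1 returns [25]
= [25]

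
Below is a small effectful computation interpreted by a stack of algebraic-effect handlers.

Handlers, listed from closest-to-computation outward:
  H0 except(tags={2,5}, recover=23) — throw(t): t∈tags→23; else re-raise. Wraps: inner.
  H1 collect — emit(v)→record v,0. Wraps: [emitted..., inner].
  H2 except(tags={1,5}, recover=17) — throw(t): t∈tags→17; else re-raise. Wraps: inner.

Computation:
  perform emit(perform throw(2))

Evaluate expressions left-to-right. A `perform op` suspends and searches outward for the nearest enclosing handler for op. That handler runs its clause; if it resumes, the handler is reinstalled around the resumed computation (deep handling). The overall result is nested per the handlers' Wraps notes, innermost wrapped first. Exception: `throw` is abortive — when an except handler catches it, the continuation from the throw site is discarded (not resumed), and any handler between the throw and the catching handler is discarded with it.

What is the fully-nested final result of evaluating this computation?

Answer: [23]

Step-by-step:
throw(2) @ H0 caught ⇒ 23
H1 returns [23]
H2 returns [23]
= [23]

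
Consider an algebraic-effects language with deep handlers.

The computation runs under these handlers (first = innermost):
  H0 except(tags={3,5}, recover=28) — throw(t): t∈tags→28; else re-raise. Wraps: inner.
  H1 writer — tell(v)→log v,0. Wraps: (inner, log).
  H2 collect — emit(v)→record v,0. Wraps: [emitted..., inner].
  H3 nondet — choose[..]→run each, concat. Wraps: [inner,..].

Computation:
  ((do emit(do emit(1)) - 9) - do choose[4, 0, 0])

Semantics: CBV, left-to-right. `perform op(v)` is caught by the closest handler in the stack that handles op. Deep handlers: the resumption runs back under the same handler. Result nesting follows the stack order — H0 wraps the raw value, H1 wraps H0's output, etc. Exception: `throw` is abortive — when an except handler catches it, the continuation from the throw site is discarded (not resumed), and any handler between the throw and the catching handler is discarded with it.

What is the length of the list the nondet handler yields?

Step-by-step:
emit(1) @ H2 ⇒ out+=1
emit(0) @ H2 ⇒ out+=0
choose[4, 0, 0] @ H3
  branch[0] choose=4:
    H0 returns -13
    H1 returns (-13, ())
    H2 returns [1, 0, (-13, ())]
    H3 returns [[1, 0, (-13, ())]]
  branch[1] choose=0:
    H0 returns -9
    H1 returns (-9, ())
    H2 returns [1, 0, (-9, ())]
    H3 returns [[1, 0, (-9, ())]]
  branch[2] choose=0:
    H0 returns -9
    H1 returns (-9, ())
    H2 returns [1, 0, (-9, ())]
    H3 returns [[1, 0, (-9, ())]]
= [[1, 0, (-13, ())], [1, 0, (-9, ())], [1, 0, (-9, ())]]

Answer: 3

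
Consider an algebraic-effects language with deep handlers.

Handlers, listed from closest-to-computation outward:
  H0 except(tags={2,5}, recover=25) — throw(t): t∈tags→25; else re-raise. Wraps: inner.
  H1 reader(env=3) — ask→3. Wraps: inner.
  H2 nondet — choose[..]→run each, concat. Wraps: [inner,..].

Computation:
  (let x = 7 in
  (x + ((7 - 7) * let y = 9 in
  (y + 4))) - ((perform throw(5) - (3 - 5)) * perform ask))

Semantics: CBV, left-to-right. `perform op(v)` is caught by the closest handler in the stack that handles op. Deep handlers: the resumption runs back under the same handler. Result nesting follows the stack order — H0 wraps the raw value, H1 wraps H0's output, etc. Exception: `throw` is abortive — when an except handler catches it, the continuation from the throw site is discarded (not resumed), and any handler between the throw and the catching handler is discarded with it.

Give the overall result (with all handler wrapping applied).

Answer: [25]

Step-by-step:
throw(5) @ H0 caught ⇒ 25
H1 returns 25
H2 returns [25]
= [25]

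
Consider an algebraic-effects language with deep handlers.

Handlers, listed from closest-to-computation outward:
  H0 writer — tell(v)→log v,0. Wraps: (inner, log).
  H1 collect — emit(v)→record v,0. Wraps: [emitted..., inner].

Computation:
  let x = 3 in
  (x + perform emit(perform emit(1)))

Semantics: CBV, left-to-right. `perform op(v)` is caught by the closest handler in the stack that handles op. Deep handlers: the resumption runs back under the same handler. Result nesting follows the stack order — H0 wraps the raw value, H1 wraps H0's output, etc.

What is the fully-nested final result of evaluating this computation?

Working:
emit(1) @ H1 ⇒ out+=1
emit(0) @ H1 ⇒ out+=0
H0 returns (3, ())
H1 returns [1, 0, (3, ())]
= [1, 0, (3, ())]

Answer: [1, 0, (3, ())]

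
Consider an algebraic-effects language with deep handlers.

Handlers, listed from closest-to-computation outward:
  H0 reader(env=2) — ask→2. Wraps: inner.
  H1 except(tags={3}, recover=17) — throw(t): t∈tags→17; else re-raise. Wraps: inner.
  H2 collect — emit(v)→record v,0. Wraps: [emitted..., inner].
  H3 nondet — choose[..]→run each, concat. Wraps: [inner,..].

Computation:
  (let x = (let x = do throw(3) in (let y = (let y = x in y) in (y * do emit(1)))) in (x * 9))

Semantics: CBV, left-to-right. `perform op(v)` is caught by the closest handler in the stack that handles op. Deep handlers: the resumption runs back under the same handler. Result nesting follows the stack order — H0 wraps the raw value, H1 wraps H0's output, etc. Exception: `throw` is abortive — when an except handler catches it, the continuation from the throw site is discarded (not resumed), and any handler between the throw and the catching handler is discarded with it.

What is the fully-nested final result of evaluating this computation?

Answer: [[17]]

Working:
throw(3) @ H1 caught ⇒ 17
H2 returns [17]
H3 returns [[17]]
= [[17]]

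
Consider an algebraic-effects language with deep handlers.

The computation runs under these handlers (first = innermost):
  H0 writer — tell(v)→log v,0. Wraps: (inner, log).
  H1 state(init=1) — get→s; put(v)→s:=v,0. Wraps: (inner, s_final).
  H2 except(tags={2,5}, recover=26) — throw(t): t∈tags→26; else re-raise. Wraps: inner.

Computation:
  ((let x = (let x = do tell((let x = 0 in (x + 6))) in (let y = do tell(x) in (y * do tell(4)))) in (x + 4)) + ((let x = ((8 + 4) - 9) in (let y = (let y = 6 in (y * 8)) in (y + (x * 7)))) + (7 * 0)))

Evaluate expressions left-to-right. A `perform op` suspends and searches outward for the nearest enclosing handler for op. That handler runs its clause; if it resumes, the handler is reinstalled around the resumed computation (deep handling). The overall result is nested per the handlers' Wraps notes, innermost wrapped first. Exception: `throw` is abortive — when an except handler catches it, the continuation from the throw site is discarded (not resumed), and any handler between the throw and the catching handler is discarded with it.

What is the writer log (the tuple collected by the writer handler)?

Answer: (6, 0, 4)

Evaluation trace:
tell(6) @ H0 ⇒ log+=6
tell(0) @ H0 ⇒ log+=0
tell(4) @ H0 ⇒ log+=4
H0 returns (73, (6, 0, 4))
H1 returns ((73, (6, 0, 4)), 1)
H2 returns ((73, (6, 0, 4)), 1)
= ((73, (6, 0, 4)), 1)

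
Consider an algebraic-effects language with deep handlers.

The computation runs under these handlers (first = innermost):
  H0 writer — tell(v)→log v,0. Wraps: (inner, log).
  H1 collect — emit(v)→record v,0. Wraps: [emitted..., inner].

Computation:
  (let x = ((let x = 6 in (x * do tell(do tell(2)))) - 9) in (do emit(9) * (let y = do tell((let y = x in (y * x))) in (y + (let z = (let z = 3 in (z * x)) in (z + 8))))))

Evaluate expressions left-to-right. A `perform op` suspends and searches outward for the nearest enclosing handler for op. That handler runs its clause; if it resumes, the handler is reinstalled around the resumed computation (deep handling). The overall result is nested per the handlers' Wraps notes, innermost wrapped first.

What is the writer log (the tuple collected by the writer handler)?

Answer: (2, 0, 81)

Evaluation trace:
tell(2) @ H0 ⇒ log+=2
tell(0) @ H0 ⇒ log+=0
emit(9) @ H1 ⇒ out+=9
tell(81) @ H0 ⇒ log+=81
H0 returns (0, (2, 0, 81))
H1 returns [9, (0, (2, 0, 81))]
= [9, (0, (2, 0, 81))]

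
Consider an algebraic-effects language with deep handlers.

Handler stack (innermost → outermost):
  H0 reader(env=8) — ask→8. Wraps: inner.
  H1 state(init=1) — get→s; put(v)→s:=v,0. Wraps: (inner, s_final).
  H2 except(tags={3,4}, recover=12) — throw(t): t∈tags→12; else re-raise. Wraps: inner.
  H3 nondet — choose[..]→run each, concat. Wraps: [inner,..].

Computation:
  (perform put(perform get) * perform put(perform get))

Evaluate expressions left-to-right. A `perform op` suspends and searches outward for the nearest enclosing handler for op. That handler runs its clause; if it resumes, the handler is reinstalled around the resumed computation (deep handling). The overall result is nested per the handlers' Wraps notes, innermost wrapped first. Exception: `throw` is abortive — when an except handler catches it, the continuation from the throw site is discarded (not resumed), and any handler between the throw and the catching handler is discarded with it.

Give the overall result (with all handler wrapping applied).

Step-by-step:
get @ H1 ⇒ 1
put(1) @ H1 ⇒ s:=1
get @ H1 ⇒ 1
put(1) @ H1 ⇒ s:=1
H0 returns 0
H1 returns (0, 1)
H2 returns (0, 1)
H3 returns [(0, 1)]
= [(0, 1)]

Answer: [(0, 1)]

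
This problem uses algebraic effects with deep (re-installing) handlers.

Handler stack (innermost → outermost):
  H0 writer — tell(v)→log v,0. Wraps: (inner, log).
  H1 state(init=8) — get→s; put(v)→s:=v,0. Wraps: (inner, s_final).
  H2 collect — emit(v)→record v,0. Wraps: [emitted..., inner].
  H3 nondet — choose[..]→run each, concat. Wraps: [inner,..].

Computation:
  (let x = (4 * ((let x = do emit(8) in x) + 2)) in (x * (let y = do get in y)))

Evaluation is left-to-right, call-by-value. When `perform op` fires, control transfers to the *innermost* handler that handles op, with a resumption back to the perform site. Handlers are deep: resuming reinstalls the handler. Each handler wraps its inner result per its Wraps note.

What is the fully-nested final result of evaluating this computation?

Step-by-step:
emit(8) @ H2 ⇒ out+=8
get @ H1 ⇒ 8
H0 returns (64, ())
H1 returns ((64, ()), 8)
H2 returns [8, ((64, ()), 8)]
H3 returns [[8, ((64, ()), 8)]]
= [[8, ((64, ()), 8)]]

Answer: [[8, ((64, ()), 8)]]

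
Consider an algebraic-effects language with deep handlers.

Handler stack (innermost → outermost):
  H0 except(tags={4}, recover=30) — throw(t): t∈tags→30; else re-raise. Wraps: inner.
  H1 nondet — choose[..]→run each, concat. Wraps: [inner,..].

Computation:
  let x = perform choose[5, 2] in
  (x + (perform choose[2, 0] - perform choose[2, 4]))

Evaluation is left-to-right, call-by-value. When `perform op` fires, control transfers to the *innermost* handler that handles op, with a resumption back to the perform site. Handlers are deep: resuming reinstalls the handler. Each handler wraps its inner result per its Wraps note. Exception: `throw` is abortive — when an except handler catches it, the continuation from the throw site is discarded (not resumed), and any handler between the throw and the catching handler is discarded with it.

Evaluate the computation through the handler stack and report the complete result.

Answer: [5, 3, 3, 1, 2, 0, 0, -2]

Working:
choose[5, 2] @ H1
  branch[0] choose=5:
    choose[2, 0] @ H1
      branch[0] choose=2:
        choose[2, 4] @ H1
          branch[0] choose=2:
            H0 returns 5
            H1 returns [5]
          branch[1] choose=4:
            H0 returns 3
            H1 returns [3]
      branch[1] choose=0:
        choose[2, 4] @ H1
          branch[0] choose=2:
            H0 returns 3
            H1 returns [3]
          branch[1] choose=4:
            H0 returns 1
            H1 returns [1]
  branch[1] choose=2:
    choose[2, 0] @ H1
      branch[0] choose=2:
        choose[2, 4] @ H1
          branch[0] choose=2:
            H0 returns 2
            H1 returns [2]
          branch[1] choose=4:
            H0 returns 0
            H1 returns [0]
      branch[1] choose=0:
        choose[2, 4] @ H1
          branch[0] choose=2:
            H0 returns 0
            H1 returns [0]
          branch[1] choose=4:
            H0 returns -2
            H1 returns [-2]
= [5, 3, 3, 1, 2, 0, 0, -2]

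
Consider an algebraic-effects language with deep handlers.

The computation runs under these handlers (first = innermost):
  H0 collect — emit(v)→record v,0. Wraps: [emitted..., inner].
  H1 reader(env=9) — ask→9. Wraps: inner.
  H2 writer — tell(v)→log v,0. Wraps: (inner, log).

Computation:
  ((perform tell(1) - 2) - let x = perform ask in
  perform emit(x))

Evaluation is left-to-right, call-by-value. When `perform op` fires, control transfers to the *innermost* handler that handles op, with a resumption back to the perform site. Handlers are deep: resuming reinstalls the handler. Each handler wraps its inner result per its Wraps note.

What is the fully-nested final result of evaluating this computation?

Answer: ([9, -2], (1))

Step-by-step:
tell(1) @ H2 ⇒ log+=1
ask @ H1 ⇒ 9
emit(9) @ H0 ⇒ out+=9
H0 returns [9, -2]
H1 returns [9, -2]
H2 returns ([9, -2], (1))
= ([9, -2], (1))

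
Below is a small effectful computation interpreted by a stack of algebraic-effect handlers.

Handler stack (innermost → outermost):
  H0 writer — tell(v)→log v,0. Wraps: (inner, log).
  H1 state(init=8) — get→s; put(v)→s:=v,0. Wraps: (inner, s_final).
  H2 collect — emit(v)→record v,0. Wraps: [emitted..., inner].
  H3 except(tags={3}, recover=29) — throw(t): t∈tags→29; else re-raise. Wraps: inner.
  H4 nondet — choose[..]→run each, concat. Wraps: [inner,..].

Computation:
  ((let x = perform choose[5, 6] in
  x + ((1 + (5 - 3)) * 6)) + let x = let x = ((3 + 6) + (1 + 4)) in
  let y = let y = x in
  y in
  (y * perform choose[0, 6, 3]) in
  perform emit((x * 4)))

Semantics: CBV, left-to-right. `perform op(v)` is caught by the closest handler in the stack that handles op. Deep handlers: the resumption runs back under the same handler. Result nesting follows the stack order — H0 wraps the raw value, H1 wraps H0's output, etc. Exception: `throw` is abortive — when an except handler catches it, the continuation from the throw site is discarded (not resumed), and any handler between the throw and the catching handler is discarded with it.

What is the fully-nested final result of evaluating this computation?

Working:
choose[5, 6] @ H4
  branch[0] choose=5:
    choose[0, 6, 3] @ H4
      branch[0] choose=0:
        emit(0) @ H2 ⇒ out+=0
        H0 returns (23, ())
        H1 returns ((23, ()), 8)
        H2 returns [0, ((23, ()), 8)]
        H3 returns [0, ((23, ()), 8)]
        H4 returns [[0, ((23, ()), 8)]]
      branch[1] choose=6:
        emit(336) @ H2 ⇒ out+=336
        H0 returns (23, ())
        H1 returns ((23, ()), 8)
        H2 returns [336, ((23, ()), 8)]
        H3 returns [336, ((23, ()), 8)]
        H4 returns [[336, ((23, ()), 8)]]
      branch[2] choose=3:
        emit(168) @ H2 ⇒ out+=168
        H0 returns (23, ())
        H1 returns ((23, ()), 8)
        H2 returns [168, ((23, ()), 8)]
        H3 returns [168, ((23, ()), 8)]
        H4 returns [[168, ((23, ()), 8)]]
  branch[1] choose=6:
    choose[0, 6, 3] @ H4
      branch[0] choose=0:
        emit(0) @ H2 ⇒ out+=0
        H0 returns (24, ())
        H1 returns ((24, ()), 8)
        H2 returns [0, ((24, ()), 8)]
        H3 returns [0, ((24, ()), 8)]
        H4 returns [[0, ((24, ()), 8)]]
      branch[1] choose=6:
        emit(336) @ H2 ⇒ out+=336
        H0 returns (24, ())
        H1 returns ((24, ()), 8)
        H2 returns [336, ((24, ()), 8)]
        H3 returns [336, ((24, ()), 8)]
        H4 returns [[336, ((24, ()), 8)]]
      branch[2] choose=3:
        emit(168) @ H2 ⇒ out+=168
        H0 returns (24, ())
        H1 returns ((24, ()), 8)
        H2 returns [168, ((24, ()), 8)]
        H3 returns [168, ((24, ()), 8)]
        H4 returns [[168, ((24, ()), 8)]]
= [[0, ((23, ()), 8)], [336, ((23, ()), 8)], [168, ((23, ()), 8)], [0, ((24, ()), 8)], [336, ((24, ()), 8)], [168, ((24, ()), 8)]]

Answer: [[0, ((23, ()), 8)], [336, ((23, ()), 8)], [168, ((23, ()), 8)], [0, ((24, ()), 8)], [336, ((24, ()), 8)], [168, ((24, ()), 8)]]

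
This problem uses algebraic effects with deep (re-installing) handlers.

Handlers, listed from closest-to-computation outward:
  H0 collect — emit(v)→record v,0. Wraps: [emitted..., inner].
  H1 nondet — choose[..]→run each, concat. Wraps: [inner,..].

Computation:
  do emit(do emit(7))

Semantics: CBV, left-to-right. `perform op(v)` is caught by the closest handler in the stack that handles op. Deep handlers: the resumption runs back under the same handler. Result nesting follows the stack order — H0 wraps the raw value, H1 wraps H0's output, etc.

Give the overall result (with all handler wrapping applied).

Working:
emit(7) @ H0 ⇒ out+=7
emit(0) @ H0 ⇒ out+=0
H0 returns [7, 0, 0]
H1 returns [[7, 0, 0]]
= [[7, 0, 0]]

Answer: [[7, 0, 0]]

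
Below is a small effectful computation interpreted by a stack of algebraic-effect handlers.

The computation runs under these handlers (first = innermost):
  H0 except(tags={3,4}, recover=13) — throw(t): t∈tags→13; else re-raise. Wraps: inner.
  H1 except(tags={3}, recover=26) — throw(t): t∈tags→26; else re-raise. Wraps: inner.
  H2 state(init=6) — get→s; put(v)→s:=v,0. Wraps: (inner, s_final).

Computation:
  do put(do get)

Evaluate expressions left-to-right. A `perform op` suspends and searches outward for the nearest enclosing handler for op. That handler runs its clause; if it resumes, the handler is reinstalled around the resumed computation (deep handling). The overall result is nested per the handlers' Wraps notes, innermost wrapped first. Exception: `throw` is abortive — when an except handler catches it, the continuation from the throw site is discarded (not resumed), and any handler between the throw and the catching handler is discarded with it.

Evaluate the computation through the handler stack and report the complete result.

Answer: (0, 6)

Working:
get @ H2 ⇒ 6
put(6) @ H2 ⇒ s:=6
H0 returns 0
H1 returns 0
H2 returns (0, 6)
= (0, 6)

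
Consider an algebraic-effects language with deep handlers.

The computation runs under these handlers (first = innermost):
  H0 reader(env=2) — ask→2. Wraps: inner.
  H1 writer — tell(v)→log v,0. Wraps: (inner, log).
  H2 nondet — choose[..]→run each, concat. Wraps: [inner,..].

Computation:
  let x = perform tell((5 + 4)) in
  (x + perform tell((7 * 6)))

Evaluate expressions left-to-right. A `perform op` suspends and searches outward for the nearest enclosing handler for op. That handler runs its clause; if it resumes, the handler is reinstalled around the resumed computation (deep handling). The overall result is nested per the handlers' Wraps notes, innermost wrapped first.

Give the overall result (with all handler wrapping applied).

Step-by-step:
tell(9) @ H1 ⇒ log+=9
tell(42) @ H1 ⇒ log+=42
H0 returns 0
H1 returns (0, (9, 42))
H2 returns [(0, (9, 42))]
= [(0, (9, 42))]

Answer: [(0, (9, 42))]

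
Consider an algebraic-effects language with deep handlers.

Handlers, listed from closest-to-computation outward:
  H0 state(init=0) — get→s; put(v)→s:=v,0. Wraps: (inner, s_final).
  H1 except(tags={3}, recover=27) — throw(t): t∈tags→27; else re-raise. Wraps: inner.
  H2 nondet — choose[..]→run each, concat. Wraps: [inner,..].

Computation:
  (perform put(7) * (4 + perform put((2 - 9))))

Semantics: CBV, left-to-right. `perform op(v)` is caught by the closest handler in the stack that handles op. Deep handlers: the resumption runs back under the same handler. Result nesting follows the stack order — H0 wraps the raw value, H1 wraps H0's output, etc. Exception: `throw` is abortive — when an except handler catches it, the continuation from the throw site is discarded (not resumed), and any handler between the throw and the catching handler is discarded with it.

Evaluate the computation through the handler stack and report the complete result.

Answer: [(0, -7)]

Step-by-step:
put(7) @ H0 ⇒ s:=7
put(-7) @ H0 ⇒ s:=-7
H0 returns (0, -7)
H1 returns (0, -7)
H2 returns [(0, -7)]
= [(0, -7)]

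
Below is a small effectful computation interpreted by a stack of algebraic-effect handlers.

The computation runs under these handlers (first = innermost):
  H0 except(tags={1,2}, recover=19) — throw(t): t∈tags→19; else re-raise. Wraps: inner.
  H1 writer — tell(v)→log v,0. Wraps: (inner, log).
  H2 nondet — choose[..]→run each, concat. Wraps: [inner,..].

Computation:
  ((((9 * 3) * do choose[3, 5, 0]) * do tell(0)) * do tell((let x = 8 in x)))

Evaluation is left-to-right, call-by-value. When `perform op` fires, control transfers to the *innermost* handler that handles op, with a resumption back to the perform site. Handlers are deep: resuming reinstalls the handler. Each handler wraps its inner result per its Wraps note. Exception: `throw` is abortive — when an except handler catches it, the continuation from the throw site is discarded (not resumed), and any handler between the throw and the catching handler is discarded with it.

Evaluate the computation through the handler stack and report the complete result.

Answer: [(0, (0, 8)), (0, (0, 8)), (0, (0, 8))]

Working:
choose[3, 5, 0] @ H2
  branch[0] choose=3:
    tell(0) @ H1 ⇒ log+=0
    tell(8) @ H1 ⇒ log+=8
    H0 returns 0
    H1 returns (0, (0, 8))
    H2 returns [(0, (0, 8))]
  branch[1] choose=5:
    tell(0) @ H1 ⇒ log+=0
    tell(8) @ H1 ⇒ log+=8
    H0 returns 0
    H1 returns (0, (0, 8))
    H2 returns [(0, (0, 8))]
  branch[2] choose=0:
    tell(0) @ H1 ⇒ log+=0
    tell(8) @ H1 ⇒ log+=8
    H0 returns 0
    H1 returns (0, (0, 8))
    H2 returns [(0, (0, 8))]
= [(0, (0, 8)), (0, (0, 8)), (0, (0, 8))]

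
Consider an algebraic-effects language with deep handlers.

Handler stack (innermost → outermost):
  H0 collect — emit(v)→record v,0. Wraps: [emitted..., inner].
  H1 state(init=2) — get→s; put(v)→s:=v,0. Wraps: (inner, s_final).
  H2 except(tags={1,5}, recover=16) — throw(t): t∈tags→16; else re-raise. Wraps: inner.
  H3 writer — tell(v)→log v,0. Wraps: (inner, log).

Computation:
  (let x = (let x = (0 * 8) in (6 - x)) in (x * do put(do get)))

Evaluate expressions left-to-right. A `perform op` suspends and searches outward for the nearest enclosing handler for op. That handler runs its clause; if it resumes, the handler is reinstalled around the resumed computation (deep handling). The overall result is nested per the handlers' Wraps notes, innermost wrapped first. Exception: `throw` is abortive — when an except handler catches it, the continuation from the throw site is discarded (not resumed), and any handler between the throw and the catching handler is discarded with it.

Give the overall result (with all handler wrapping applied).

Step-by-step:
get @ H1 ⇒ 2
put(2) @ H1 ⇒ s:=2
H0 returns [0]
H1 returns ([0], 2)
H2 returns ([0], 2)
H3 returns (([0], 2), ())
= (([0], 2), ())

Answer: (([0], 2), ())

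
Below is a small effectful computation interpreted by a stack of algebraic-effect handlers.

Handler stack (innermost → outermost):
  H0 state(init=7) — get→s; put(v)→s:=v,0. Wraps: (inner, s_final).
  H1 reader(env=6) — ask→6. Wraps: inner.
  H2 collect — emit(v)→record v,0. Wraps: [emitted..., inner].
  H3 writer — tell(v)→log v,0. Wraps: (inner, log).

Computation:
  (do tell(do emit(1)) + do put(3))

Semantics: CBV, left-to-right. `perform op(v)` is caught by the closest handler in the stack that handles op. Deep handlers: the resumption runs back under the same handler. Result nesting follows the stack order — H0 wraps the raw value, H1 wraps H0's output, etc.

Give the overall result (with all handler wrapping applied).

Answer: ([1, (0, 3)], (0))

Step-by-step:
emit(1) @ H2 ⇒ out+=1
tell(0) @ H3 ⇒ log+=0
put(3) @ H0 ⇒ s:=3
H0 returns (0, 3)
H1 returns (0, 3)
H2 returns [1, (0, 3)]
H3 returns ([1, (0, 3)], (0))
= ([1, (0, 3)], (0))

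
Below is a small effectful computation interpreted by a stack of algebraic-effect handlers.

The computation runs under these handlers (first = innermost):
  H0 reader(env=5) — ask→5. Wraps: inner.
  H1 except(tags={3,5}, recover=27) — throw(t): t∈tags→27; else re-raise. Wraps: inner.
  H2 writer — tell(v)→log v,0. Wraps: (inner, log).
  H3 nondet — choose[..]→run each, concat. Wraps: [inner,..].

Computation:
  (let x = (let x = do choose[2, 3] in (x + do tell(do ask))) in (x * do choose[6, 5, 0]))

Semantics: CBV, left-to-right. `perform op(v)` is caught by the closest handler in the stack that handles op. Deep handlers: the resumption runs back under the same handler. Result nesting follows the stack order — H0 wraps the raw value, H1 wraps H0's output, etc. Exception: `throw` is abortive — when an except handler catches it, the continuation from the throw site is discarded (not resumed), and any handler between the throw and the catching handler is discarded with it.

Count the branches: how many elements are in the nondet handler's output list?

Answer: 6

Step-by-step:
choose[2, 3] @ H3
  branch[0] choose=2:
    ask @ H0 ⇒ 5
    tell(5) @ H2 ⇒ log+=5
    choose[6, 5, 0] @ H3
      branch[0] choose=6:
        H0 returns 12
        H1 returns 12
        H2 returns (12, (5))
        H3 returns [(12, (5))]
      branch[1] choose=5:
        H0 returns 10
        H1 returns 10
        H2 returns (10, (5))
        H3 returns [(10, (5))]
      branch[2] choose=0:
        H0 returns 0
        H1 returns 0
        H2 returns (0, (5))
        H3 returns [(0, (5))]
  branch[1] choose=3:
    ask @ H0 ⇒ 5
    tell(5) @ H2 ⇒ log+=5
    choose[6, 5, 0] @ H3
      branch[0] choose=6:
        H0 returns 18
        H1 returns 18
        H2 returns (18, (5))
        H3 returns [(18, (5))]
      branch[1] choose=5:
        H0 returns 15
        H1 returns 15
        H2 returns (15, (5))
        H3 returns [(15, (5))]
      branch[2] choose=0:
        H0 returns 0
        H1 returns 0
        H2 returns (0, (5))
        H3 returns [(0, (5))]
= [(12, (5)), (10, (5)), (0, (5)), (18, (5)), (15, (5)), (0, (5))]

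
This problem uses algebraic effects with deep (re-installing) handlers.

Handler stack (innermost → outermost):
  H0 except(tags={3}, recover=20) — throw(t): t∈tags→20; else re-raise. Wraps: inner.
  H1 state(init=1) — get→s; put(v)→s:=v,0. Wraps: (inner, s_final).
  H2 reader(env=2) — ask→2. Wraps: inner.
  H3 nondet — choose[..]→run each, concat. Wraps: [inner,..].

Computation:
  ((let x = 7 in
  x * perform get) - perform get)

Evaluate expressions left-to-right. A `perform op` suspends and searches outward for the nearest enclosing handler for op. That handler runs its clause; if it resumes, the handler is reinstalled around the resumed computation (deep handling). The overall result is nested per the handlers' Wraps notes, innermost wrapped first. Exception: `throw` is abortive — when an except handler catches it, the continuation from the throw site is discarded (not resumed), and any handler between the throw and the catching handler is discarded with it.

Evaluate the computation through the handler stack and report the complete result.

Evaluation trace:
get @ H1 ⇒ 1
get @ H1 ⇒ 1
H0 returns 6
H1 returns (6, 1)
H2 returns (6, 1)
H3 returns [(6, 1)]
= [(6, 1)]

Answer: [(6, 1)]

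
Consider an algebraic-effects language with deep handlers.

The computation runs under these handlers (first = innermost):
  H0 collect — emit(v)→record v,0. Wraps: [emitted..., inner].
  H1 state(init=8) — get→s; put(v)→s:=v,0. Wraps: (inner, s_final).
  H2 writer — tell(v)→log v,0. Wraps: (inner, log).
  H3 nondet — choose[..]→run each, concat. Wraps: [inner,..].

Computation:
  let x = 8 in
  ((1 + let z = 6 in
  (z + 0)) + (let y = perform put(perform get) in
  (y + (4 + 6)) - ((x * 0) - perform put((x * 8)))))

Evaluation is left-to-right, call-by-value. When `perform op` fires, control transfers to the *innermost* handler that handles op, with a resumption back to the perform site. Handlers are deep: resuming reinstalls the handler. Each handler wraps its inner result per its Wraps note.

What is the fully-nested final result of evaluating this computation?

Working:
get @ H1 ⇒ 8
put(8) @ H1 ⇒ s:=8
put(64) @ H1 ⇒ s:=64
H0 returns [17]
H1 returns ([17], 64)
H2 returns (([17], 64), ())
H3 returns [(([17], 64), ())]
= [(([17], 64), ())]

Answer: [(([17], 64), ())]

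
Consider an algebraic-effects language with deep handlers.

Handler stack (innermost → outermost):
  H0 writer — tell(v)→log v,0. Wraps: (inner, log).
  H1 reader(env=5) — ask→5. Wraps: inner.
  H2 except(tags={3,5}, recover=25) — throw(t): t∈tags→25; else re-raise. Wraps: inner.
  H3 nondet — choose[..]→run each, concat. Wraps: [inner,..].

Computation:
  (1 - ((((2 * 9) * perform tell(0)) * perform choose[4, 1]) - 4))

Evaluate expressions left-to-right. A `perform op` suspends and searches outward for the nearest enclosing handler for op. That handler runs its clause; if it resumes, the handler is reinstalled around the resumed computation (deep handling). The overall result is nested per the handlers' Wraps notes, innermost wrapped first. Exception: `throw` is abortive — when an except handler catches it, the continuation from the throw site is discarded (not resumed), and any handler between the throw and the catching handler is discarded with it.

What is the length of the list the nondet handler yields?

Step-by-step:
tell(0) @ H0 ⇒ log+=0
choose[4, 1] @ H3
  branch[0] choose=4:
    H0 returns (5, (0))
    H1 returns (5, (0))
    H2 returns (5, (0))
    H3 returns [(5, (0))]
  branch[1] choose=1:
    H0 returns (5, (0))
    H1 returns (5, (0))
    H2 returns (5, (0))
    H3 returns [(5, (0))]
= [(5, (0)), (5, (0))]

Answer: 2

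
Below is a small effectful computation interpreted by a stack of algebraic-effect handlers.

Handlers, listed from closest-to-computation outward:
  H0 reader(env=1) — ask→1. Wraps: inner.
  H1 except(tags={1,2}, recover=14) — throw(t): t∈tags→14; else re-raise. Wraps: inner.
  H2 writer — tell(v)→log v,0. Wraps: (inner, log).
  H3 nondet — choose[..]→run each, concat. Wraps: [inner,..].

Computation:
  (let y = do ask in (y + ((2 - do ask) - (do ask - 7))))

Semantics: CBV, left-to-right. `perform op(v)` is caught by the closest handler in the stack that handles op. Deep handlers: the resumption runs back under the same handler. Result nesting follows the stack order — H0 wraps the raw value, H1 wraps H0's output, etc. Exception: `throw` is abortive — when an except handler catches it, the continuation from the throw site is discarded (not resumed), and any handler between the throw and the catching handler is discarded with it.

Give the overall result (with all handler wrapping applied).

Evaluation trace:
ask @ H0 ⇒ 1
ask @ H0 ⇒ 1
ask @ H0 ⇒ 1
H0 returns 8
H1 returns 8
H2 returns (8, ())
H3 returns [(8, ())]
= [(8, ())]

Answer: [(8, ())]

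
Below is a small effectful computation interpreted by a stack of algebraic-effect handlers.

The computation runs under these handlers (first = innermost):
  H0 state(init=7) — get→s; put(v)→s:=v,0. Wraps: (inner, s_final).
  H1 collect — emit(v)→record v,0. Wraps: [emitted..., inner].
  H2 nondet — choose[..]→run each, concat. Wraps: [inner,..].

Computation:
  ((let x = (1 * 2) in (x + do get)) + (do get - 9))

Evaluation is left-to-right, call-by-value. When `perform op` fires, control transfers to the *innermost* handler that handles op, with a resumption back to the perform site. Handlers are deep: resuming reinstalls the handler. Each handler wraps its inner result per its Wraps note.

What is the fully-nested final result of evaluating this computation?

Working:
get @ H0 ⇒ 7
get @ H0 ⇒ 7
H0 returns (7, 7)
H1 returns [(7, 7)]
H2 returns [[(7, 7)]]
= [[(7, 7)]]

Answer: [[(7, 7)]]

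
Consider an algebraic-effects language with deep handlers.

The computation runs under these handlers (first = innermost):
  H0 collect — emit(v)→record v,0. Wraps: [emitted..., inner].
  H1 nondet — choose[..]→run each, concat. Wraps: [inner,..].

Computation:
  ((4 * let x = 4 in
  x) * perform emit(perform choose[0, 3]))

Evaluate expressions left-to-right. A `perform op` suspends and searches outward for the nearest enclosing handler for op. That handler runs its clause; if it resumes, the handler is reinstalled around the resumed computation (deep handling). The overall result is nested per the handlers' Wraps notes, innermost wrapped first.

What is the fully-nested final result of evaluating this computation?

Evaluation trace:
choose[0, 3] @ H1
  branch[0] choose=0:
    emit(0) @ H0 ⇒ out+=0
    H0 returns [0, 0]
    H1 returns [[0, 0]]
  branch[1] choose=3:
    emit(3) @ H0 ⇒ out+=3
    H0 returns [3, 0]
    H1 returns [[3, 0]]
= [[0, 0], [3, 0]]

Answer: [[0, 0], [3, 0]]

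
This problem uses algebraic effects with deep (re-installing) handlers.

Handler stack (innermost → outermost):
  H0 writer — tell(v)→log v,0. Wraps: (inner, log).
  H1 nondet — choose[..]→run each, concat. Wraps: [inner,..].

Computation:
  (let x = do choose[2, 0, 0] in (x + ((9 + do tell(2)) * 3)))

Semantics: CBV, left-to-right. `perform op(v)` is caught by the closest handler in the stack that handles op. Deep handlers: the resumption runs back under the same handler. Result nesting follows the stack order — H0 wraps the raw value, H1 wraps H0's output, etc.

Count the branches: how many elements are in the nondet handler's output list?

Answer: 3

Step-by-step:
choose[2, 0, 0] @ H1
  branch[0] choose=2:
    tell(2) @ H0 ⇒ log+=2
    H0 returns (29, (2))
    H1 returns [(29, (2))]
  branch[1] choose=0:
    tell(2) @ H0 ⇒ log+=2
    H0 returns (27, (2))
    H1 returns [(27, (2))]
  branch[2] choose=0:
    tell(2) @ H0 ⇒ log+=2
    H0 returns (27, (2))
    H1 returns [(27, (2))]
= [(29, (2)), (27, (2)), (27, (2))]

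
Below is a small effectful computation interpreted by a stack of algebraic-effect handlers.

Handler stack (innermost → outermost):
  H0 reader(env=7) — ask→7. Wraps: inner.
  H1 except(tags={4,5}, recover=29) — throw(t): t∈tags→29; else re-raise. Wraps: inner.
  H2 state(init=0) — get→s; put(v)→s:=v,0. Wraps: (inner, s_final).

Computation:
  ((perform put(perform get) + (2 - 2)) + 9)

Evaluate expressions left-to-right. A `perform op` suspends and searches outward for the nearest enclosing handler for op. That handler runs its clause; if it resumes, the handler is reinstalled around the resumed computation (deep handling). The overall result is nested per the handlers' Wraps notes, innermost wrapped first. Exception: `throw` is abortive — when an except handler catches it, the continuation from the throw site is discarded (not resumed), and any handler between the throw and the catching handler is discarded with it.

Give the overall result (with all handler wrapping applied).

Evaluation trace:
get @ H2 ⇒ 0
put(0) @ H2 ⇒ s:=0
H0 returns 9
H1 returns 9
H2 returns (9, 0)
= (9, 0)

Answer: (9, 0)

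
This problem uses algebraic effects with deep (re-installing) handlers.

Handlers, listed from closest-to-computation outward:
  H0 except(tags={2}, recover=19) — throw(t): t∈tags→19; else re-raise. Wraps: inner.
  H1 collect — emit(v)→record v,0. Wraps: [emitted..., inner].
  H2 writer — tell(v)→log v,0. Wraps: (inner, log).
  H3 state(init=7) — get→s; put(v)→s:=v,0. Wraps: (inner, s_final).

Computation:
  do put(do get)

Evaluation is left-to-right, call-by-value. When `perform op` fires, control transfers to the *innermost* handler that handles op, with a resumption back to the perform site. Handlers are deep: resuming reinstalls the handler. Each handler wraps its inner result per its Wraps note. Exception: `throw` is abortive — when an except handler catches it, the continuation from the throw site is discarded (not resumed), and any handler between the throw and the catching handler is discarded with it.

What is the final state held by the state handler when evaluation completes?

Step-by-step:
get @ H3 ⇒ 7
put(7) @ H3 ⇒ s:=7
H0 returns 0
H1 returns [0]
H2 returns ([0], ())
H3 returns (([0], ()), 7)
= (([0], ()), 7)

Answer: 7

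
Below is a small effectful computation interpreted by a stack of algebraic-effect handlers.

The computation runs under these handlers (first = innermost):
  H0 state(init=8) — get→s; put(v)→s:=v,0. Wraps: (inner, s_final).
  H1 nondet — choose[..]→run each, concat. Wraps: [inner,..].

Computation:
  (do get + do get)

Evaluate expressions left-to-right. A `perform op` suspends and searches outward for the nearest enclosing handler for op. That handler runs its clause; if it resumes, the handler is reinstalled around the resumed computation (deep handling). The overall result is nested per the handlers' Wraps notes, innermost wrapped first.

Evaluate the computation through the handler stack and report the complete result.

Answer: [(16, 8)]

Working:
get @ H0 ⇒ 8
get @ H0 ⇒ 8
H0 returns (16, 8)
H1 returns [(16, 8)]
= [(16, 8)]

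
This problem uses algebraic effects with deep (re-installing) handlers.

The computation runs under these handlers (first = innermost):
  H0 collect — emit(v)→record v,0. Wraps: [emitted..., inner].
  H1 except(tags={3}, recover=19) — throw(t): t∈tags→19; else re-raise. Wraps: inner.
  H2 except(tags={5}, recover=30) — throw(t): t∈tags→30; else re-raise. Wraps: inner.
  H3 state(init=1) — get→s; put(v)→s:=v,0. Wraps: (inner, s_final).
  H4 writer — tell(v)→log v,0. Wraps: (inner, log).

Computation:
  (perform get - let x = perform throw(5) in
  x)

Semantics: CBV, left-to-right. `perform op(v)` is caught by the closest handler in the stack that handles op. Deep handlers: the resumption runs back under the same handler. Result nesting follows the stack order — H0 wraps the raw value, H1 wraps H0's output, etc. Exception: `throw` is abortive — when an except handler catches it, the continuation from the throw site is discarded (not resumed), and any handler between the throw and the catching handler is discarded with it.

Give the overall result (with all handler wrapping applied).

Step-by-step:
get @ H3 ⇒ 1
throw(5) @ H1 re-raised
throw(5) @ H2 caught ⇒ 30
H3 returns (30, 1)
H4 returns ((30, 1), ())
= ((30, 1), ())

Answer: ((30, 1), ())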